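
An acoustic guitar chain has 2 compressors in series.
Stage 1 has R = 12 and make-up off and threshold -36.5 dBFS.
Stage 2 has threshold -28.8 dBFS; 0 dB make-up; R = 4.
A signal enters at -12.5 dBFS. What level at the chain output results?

Stage 1: overshoot 24 dB → 24/12 = 2 dB → -34.5 dBFS.
Stage 2: below threshold (-34.5 ≤ -28.8); passes unchanged; output -34.5 dBFS.

-34.5 dBFS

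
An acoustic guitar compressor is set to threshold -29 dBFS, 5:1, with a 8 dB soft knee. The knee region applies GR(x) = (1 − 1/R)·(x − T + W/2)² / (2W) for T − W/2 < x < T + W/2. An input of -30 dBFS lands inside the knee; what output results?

x − T + W/2 = -30 − (-29) + 4 = 3.
GR = (1 − 1/5) × 3² / 16 = 0.8 × 9 / 16 = 0.45 dB.
Output = -30 − 0.45 = -30.45 dBFS.

-30.45 dBFS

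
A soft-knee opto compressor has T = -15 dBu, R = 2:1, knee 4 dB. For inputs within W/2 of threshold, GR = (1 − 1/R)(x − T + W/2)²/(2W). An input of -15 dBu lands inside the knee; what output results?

x − T + W/2 = -15 − (-15) + 2 = 2.
GR = (1 − 1/2) × 2² / 8 = 0.5 × 4 / 8 = 0.25 dB.
Output = -15 − 0.25 = -15.25 dBu.

-15.25 dBu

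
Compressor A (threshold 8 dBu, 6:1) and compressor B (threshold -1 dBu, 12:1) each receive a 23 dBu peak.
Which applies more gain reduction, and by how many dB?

B, by 9.5 dB

A: overshoot 15 dB → output overshoot 2.5 dB → GR 12.5 dB.
B: overshoot 24 dB → output overshoot 2 dB → GR 22 dB.
B applies 9.5 dB more gain reduction.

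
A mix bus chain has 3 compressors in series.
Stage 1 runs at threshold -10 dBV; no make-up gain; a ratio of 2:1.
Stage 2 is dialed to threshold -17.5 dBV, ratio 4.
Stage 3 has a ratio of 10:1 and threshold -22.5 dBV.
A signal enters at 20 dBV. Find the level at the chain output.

-21.4375 dBV

Stage 1: 20 dBV is 30 dB over -10 dBV; at 2:1 that becomes 15 dB over, giving 5 dBV.
Stage 2: 22.5 dB above -17.5 dBV, reduced 4:1 to 5.625 dB above → -11.875 dBV.
Stage 3: 10.625 dB above -22.5 dBV, reduced 10:1 to 1.0625 dB above → -21.4375 dBV.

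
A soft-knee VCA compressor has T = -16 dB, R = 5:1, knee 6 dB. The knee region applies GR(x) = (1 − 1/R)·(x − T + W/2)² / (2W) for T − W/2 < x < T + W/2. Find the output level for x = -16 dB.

-16.6 dB

x − T + W/2 = -16 − (-16) + 3 = 3.
GR = (1 − 1/5) × 3² / 12 = 0.8 × 9 / 12 = 0.6 dB.
Output = -16 − 0.6 = -16.6 dB.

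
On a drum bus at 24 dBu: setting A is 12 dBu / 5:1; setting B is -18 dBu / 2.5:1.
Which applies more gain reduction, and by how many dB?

A: 12 dB over, compressed to 2.4 dB over, so 9.6 dB of GR.
B: 42 dB over, compressed to 16.8 dB over, so 25.2 dB of GR.
B applies 15.6 dB more gain reduction.

B, by 15.6 dB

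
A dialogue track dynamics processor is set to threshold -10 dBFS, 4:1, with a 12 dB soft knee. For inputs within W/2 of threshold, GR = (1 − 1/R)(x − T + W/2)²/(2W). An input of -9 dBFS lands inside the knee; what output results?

x − T + W/2 = -9 − (-10) + 6 = 7.
GR = (1 − 1/4) × 7² / 24 = 0.75 × 49 / 24 = 1.53125 dB.
Output = -9 − 1.53125 = -10.53125 dBFS.

-10.53125 dBFS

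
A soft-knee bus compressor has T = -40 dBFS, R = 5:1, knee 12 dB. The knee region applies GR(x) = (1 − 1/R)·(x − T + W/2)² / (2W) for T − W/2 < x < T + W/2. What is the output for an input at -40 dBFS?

x − T + W/2 = -40 − (-40) + 6 = 6.
GR = (1 − 1/5) × 6² / 24 = 0.8 × 36 / 24 = 1.2 dB.
Output = -40 − 1.2 = -41.2 dBFS.

-41.2 dBFS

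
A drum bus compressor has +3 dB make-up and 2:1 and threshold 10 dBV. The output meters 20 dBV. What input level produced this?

Stripping the +3 dB make-up gives 17 dBV at the gain stage.
Post-compression overshoot = 17 − 10 = 7 dB.
Undo the ratio: input overshoot = 7 × 2 = 14 dB, giving input = 24 dBV.

24 dBV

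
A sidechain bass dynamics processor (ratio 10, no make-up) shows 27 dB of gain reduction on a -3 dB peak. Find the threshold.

Let T be the threshold. Output overshoot = (input overshoot)/R, so -30 − T = (-3 − T)/10.
10·(-30 − T) = -3 − T → 9·T = -300 − (-3) = -297.
T = -297/9 = -33 dB.

-33 dB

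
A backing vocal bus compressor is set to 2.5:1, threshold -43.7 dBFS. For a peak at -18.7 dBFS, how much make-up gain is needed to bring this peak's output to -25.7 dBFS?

The peak compresses to -43.7 + 25/2.5 = -33.7 dBFS.
To reach -25.7 dBFS requires -25.7 − (-33.7) = 8 dB of make-up.

8 dB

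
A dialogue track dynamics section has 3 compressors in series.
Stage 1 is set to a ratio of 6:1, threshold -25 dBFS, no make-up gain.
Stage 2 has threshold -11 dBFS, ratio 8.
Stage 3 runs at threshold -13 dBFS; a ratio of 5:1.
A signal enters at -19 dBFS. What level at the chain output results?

Stage 1: -19 dBFS is 6 dB over -25 dBFS; at 6:1 that becomes 1 dB over, giving -24 dBFS.
Stage 2: -24 dBFS ≤ -11 dBFS, so stage 2 doesn't engage; output -24 dBFS.
Stage 3: -24 dBFS is at or below the -13 dBFS threshold — no compression; output -24 dBFS.

-24 dBFS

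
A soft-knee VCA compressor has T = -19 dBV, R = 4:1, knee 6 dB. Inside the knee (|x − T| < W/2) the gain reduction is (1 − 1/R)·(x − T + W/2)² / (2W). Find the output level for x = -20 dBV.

x − T + W/2 = -20 − (-19) + 3 = 2.
GR = (1 − 1/4) × 2² / 12 = 0.75 × 4 / 12 = 0.25 dB.
Output = -20 − 0.25 = -20.25 dBV.

-20.25 dBV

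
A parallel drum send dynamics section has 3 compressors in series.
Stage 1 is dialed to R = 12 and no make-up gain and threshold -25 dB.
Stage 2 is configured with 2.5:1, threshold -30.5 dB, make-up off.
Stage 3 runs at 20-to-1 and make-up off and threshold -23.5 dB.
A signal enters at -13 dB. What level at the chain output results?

-27.9 dB

Stage 1: 12 dB above -25 dB, reduced 12:1 to 1 dB above → -24 dB.
Stage 2: overshoot 6.5 dB → 6.5/2.5 = 2.6 dB → -27.9 dB.
Stage 3: -27.9 dB is at or below the -23.5 dB threshold — no compression; output -27.9 dB.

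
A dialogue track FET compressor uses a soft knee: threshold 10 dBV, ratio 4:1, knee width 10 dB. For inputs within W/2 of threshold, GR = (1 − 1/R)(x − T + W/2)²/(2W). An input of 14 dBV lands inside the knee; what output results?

10.9625 dBV

x − T + W/2 = 14 − 10 + 5 = 9.
GR = (1 − 1/4) × 9² / 20 = 0.75 × 81 / 20 = 3.0375 dB.
Output = 14 − 3.0375 = 10.9625 dBV.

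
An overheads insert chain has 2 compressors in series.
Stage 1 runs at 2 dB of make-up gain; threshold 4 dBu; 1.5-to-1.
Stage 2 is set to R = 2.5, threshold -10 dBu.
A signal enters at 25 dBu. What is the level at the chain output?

2 dBu

Stage 1: overshoot 21 dB → 21/1.5 = 14 dB → 18 dBu; +2 dB make-up → 20 dBu.
Stage 2: overshoot 30 dB → 30/2.5 = 12 dB → 2 dBu.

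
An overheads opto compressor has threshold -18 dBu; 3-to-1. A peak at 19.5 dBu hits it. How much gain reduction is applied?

19.5 dBu exceeds the threshold by 37.5 dB.
After 3:1 compression the overshoot becomes 37.5/3 = 12.5 dB.
GR = overshoot in − overshoot out = 37.5 − 12.5 = 25 dB.

25 dB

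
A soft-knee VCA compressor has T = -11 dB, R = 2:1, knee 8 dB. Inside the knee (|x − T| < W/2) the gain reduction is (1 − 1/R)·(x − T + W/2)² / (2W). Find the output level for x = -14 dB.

x − T + W/2 = -14 − (-11) + 4 = 1.
GR = (1 − 1/2) × 1² / 16 = 0.5 × 1 / 16 = 0.03125 dB.
Output = -14 − 0.03125 = -14.03125 dB.

-14.03125 dB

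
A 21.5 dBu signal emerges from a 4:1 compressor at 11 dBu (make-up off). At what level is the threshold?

7.5 dBu

Input is 14 dB above T (since output overshoot × R = input overshoot: (11 − T)·4 = 21.5 − T gives T = 7.5 dBu).
Check: 7.5 + (21.5 − 7.5)/4 = 7.5 + 3.5 = 11 dBu. ✓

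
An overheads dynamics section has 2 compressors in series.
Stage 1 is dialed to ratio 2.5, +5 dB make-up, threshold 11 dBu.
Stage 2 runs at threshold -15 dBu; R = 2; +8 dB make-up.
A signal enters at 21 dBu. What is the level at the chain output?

Stage 1: 10 dB above 11 dBu, reduced 2.5:1 to 4 dB above → 15 dBu; +5 dB make-up → 20 dBu.
Stage 2: overshoot 35 dB → 35/2 = 17.5 dB → 2.5 dBu; +8 dB make-up → 10.5 dBu.

10.5 dBu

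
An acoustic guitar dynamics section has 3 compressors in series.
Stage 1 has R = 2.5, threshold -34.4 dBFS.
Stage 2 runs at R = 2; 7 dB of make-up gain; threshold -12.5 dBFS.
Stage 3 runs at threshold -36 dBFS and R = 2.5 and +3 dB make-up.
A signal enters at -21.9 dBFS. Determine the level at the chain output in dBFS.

-27.56 dBFS

Stage 1: 12.5 dB above -34.4 dBFS, reduced 2.5:1 to 5 dB above → -29.4 dBFS.
Stage 2: -29.4 dBFS ≤ -12.5 dBFS, so stage 2 doesn't engage; make-up brings it to -22.4 dBFS.
Stage 3: 13.6 dB above -36 dBFS, reduced 2.5:1 to 5.44 dB above → -30.56 dBFS; +3 dB make-up → -27.56 dBFS.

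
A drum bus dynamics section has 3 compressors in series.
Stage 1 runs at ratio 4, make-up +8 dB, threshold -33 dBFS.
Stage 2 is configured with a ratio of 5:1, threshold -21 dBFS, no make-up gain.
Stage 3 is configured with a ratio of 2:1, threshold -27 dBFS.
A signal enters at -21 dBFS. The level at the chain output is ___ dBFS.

Stage 1: 12 dB above -33 dBFS, reduced 4:1 to 3 dB above → -30 dBFS; +8 dB make-up → -22 dBFS.
Stage 2: -22 dBFS ≤ -21 dBFS, so stage 2 doesn't engage; output -22 dBFS.
Stage 3: overshoot 5 dB → 5/2 = 2.5 dB → -24.5 dBFS.

-24.5 dBFS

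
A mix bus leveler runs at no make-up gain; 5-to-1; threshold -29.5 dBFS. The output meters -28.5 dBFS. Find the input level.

-24.5 dBFS

Post-compression overshoot = -28.5 − (-29.5) = 1 dB.
Before 5:1 compression the overshoot was 1 × 5 = 5 dB, so input = -29.5 + 5 = -24.5 dBFS.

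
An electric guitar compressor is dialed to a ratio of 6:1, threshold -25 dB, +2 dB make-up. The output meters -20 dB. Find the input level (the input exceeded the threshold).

-7 dB

Stripping the +2 dB make-up gives -22 dB at the gain stage.
Post-compression overshoot = -22 − (-25) = 3 dB.
Before 6:1 compression the overshoot was 3 × 6 = 18 dB, so input = -25 + 18 = -7 dB.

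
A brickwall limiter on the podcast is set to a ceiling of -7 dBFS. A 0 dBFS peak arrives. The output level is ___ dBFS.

At ∞:1, everything above -7 dBFS is held at the ceiling.

-7 dBFS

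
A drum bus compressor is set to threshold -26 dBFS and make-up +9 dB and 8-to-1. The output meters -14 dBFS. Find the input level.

-2 dBFS

Before make-up, the level was -14 − 9 = -23 dBFS.
The compressed level sits -23 − (-26) = 3 dB over threshold.
Before 8:1 compression the overshoot was 3 × 8 = 24 dB, so input = -26 + 24 = -2 dBFS.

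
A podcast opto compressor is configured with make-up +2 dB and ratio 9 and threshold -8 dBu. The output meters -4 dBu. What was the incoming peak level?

Before make-up, the level was -4 − 2 = -6 dBu.
Post-compression overshoot = -6 − (-8) = 2 dB.
Input overshoot = R × output overshoot = 18 dB → input = -8 + 18 = 10 dBu.

10 dBu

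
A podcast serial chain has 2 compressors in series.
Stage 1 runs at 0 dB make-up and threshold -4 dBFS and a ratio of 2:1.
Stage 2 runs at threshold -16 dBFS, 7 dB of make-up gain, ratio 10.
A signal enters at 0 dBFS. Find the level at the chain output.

-7.6 dBFS

Stage 1: 0 dBFS is 4 dB over -4 dBFS; at 2:1 that becomes 2 dB over, giving -2 dBFS.
Stage 2: 14 dB above -16 dBFS, reduced 10:1 to 1.4 dB above → -14.6 dBFS; +7 dB make-up → -7.6 dBFS.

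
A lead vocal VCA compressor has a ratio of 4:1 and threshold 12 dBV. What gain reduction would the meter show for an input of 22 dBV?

Overshoot = 22 − 12 = 10 dB.
After 4:1 compression the overshoot becomes 10/4 = 2.5 dB.
Gain reduction = 10 − 2.5 = 7.5 dB.

7.5 dB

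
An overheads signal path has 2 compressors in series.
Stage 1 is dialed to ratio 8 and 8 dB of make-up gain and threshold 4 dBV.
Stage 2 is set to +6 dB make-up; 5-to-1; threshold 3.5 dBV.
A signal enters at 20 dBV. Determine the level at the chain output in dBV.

11.6 dBV

Stage 1: 20 dBV is 16 dB over 4 dBV; at 8:1 that becomes 2 dB over, giving 6 dBV; +8 dB make-up → 14 dBV.
Stage 2: overshoot 10.5 dB → 10.5/5 = 2.1 dB → 5.6 dBV; +6 dB make-up → 11.6 dBV.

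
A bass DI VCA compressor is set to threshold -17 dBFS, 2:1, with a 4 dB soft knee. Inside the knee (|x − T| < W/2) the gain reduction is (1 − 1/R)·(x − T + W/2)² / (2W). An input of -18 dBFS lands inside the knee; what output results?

x − T + W/2 = -18 − (-17) + 2 = 1.
GR = (1 − 1/2) × 1² / 8 = 0.5 × 1 / 8 = 0.0625 dB.
Output = -18 − 0.0625 = -18.0625 dBFS.

-18.0625 dBFS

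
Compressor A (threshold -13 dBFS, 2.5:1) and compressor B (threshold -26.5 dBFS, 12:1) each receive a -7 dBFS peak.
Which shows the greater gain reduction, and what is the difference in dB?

B, by 14.275 dB

A: GR = 6 − 6/2.5 = 3.6 dB.
B: GR = 19.5 − 19.5/12 = 17.875 dB.
Difference: 14.275 dB in favour of B.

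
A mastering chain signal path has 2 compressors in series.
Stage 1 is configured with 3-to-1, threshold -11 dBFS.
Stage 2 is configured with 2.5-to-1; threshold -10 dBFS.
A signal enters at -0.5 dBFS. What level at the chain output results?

Stage 1: -0.5 dBFS is 10.5 dB over -11 dBFS; at 3:1 that becomes 3.5 dB over, giving -7.5 dBFS.
Stage 2: overshoot 2.5 dB → 2.5/2.5 = 1 dB → -9 dBFS.

-9 dBFS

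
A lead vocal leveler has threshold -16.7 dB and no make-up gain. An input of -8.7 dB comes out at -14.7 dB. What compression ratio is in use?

Input overshoot = -8.7 − (-16.7) = 8 dB; output overshoot = -14.7 − (-16.7) = 2 dB.
Ratio = 8 / 2 = 4.

4:1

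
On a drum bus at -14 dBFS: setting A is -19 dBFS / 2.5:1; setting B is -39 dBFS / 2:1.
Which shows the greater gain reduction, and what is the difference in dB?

A: 5 dB over, compressed to 2 dB over, so 3 dB of GR.
B: 25 dB over, compressed to 12.5 dB over, so 12.5 dB of GR.
B applies 9.5 dB more gain reduction.

B, by 9.5 dB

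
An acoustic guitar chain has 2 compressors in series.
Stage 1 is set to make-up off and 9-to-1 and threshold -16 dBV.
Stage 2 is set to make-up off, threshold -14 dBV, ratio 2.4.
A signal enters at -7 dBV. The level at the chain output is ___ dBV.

Stage 1: -7 dBV is 9 dB over -16 dBV; at 9:1 that becomes 1 dB over, giving -15 dBV.
Stage 2: below threshold (-15 ≤ -14); passes unchanged; output -15 dBV.

-15 dBV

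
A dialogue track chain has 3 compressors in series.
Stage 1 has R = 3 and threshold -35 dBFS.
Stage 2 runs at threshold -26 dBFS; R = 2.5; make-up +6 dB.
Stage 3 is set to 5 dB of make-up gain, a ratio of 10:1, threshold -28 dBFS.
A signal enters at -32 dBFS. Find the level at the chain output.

-23 dBFS

Stage 1: -32 dBFS is 3 dB over -35 dBFS; at 3:1 that becomes 1 dB over, giving -34 dBFS.
Stage 2: -34 dBFS is at or below the -26 dBFS threshold — no compression; make-up brings it to -28 dBFS.
Stage 3: -28 dBFS ≤ -28 dBFS, so stage 3 doesn't engage; make-up brings it to -23 dBFS.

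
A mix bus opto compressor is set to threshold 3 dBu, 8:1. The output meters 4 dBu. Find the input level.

That's 1 dB above the 3 dBu threshold.
Input overshoot = R × output overshoot = 8 dB → input = 3 + 8 = 11 dBu.

11 dBu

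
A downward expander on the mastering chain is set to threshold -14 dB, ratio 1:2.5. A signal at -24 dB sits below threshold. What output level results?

-39 dB

Undershoot = (-14) − (-24) = 10 dB.
At 1:2.5, that expands to 25 dB under threshold.
Output = -14 − 25 = -39 dB.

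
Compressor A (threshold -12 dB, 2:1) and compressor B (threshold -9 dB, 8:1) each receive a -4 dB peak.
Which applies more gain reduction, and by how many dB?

A: 8 dB over, compressed to 4 dB over, so 4 dB of GR.
B: 5 dB over, compressed to 0.625 dB over, so 4.375 dB of GR.
B reduces 0.375 dB more.

B, by 0.375 dB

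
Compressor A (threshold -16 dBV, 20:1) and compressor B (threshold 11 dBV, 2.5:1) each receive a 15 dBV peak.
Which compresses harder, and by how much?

A, by 27.05 dB

A: 31 dB over, compressed to 1.55 dB over, so 29.45 dB of GR.
B: 4 dB over, compressed to 1.6 dB over, so 2.4 dB of GR.
Difference: 27.05 dB in favour of A.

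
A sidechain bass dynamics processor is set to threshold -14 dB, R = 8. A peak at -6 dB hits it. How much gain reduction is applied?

The signal is 8 dB above threshold.
A 8:1 ratio leaves 1 dB of that excess.
Gain reduction = 8 − 1 = 7 dB.

7 dB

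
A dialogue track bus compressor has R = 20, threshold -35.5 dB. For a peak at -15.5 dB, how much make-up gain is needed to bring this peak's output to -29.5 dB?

Overshoot 20 dB → 20/20 = 1 dB after compression, so the compressed level is -35.5 + 1 = -34.5 dB.
Make-up = target − compressed = -29.5 − (-34.5) = 5 dB.

5 dB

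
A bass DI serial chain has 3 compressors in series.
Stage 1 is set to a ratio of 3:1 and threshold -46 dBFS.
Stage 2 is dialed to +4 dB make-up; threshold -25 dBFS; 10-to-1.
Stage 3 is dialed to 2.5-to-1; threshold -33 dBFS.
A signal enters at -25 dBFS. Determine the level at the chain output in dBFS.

Stage 1: 21 dB above -46 dBFS, reduced 3:1 to 7 dB above → -39 dBFS.
Stage 2: -39 dBFS is at or below the -25 dBFS threshold — no compression; make-up brings it to -35 dBFS.
Stage 3: -35 dBFS ≤ -33 dBFS, so stage 3 doesn't engage; output -35 dBFS.

-35 dBFS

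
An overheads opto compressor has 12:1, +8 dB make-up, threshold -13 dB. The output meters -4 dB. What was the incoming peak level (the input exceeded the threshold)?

-1 dB

Stripping the +8 dB make-up gives -12 dB at the gain stage.
The compressed level sits -12 − (-13) = 1 dB over threshold.
Before 12:1 compression the overshoot was 1 × 12 = 12 dB, so input = -13 + 12 = -1 dB.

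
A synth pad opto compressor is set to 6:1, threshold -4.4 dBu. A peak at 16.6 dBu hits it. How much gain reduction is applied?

Overshoot = 16.6 − (-4.4) = 21 dB.
At 6:1, output sits 21/6 = 3.5 dB above threshold.
Gain reduction = 21 − 3.5 = 17.5 dB.

17.5 dB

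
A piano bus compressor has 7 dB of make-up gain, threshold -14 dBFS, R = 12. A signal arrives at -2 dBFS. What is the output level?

-2 dBFS sits 12 dB over threshold.
The 12 dB excess becomes 1 dB after 12:1 reduction.
That puts the output at -13 dBFS; make-up adds 7 dB, giving -6 dBFS.

-6 dBFS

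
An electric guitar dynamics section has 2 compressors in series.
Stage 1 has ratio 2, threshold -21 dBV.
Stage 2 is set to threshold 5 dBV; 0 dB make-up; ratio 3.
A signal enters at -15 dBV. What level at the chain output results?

-18 dBV

Stage 1: 6 dB above -21 dBV, reduced 2:1 to 3 dB above → -18 dBV.
Stage 2: below threshold (-18 ≤ 5); passes unchanged; output -18 dBV.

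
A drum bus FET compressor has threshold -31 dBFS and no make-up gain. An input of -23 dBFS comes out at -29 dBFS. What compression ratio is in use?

4:1

Input overshoot = -23 − (-31) = 8 dB; output overshoot = -29 − (-31) = 2 dB.
Ratio = 8 / 2 = 4.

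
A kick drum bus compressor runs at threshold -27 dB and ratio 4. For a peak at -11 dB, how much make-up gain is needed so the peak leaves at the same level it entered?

The peak compresses to -27 + 16/4 = -23 dB.
To reach -11 dB requires -11 − (-23) = 12 dB of make-up.

12 dB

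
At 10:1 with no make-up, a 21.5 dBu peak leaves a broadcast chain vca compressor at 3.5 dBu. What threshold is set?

Let T be the threshold. Output overshoot = (input overshoot)/R, so 3.5 − T = (21.5 − T)/10.
10·(3.5 − T) = 21.5 − T → 9·T = 35 − 21.5 = 13.5.
T = 13.5/9 = 1.5 dBu.

1.5 dBu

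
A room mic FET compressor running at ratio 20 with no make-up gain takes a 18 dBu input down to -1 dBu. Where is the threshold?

Let T be the threshold. Output overshoot = (input overshoot)/R, so -1 − T = (18 − T)/20.
20·(-1 − T) = 18 − T → 19·T = -20 − 18 = -38.
T = -38/19 = -2 dBu.

-2 dBu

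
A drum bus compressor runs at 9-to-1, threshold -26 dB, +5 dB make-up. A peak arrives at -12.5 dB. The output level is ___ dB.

Overshoot: -12.5 − (-26) = 13.5 dB.
The 13.5 dB excess becomes 1.5 dB after 9:1 reduction.
So the level is -26 + 1.5 = -24.5 dB; make-up adds 5 dB, giving -19.5 dB.

-19.5 dB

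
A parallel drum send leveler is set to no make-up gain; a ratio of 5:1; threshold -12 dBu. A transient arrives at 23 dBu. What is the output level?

The input is 35 dB above the -12 dBu threshold.
5:1 compression reduces that to 35/5 = 7 dB over.
That puts the output at -5 dBu.

-5 dBu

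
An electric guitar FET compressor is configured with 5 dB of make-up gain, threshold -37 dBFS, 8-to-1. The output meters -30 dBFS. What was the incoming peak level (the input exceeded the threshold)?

Stripping the +5 dB make-up gives -35 dBFS at the gain stage.
Post-compression overshoot = -35 − (-37) = 2 dB.
Before 8:1 compression the overshoot was 2 × 8 = 16 dB, so input = -37 + 16 = -21 dBFS.

-21 dBFS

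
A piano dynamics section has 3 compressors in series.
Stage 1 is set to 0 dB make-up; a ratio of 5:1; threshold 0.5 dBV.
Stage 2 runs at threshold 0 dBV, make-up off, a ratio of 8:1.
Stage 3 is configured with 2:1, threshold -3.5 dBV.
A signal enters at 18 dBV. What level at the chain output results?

-1.5 dBV

Stage 1: 18 dBV is 17.5 dB over 0.5 dBV; at 5:1 that becomes 3.5 dB over, giving 4 dBV.
Stage 2: overshoot 4 dB → 4/8 = 0.5 dB → 0.5 dBV.
Stage 3: 0.5 dBV is 4 dB over -3.5 dBV; at 2:1 that becomes 2 dB over, giving -1.5 dBV.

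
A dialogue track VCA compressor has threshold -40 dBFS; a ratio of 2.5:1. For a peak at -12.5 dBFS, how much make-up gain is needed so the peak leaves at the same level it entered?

16.5 dB

Overshoot 27.5 dB → 27.5/2.5 = 11 dB after compression, so the compressed level is -40 + 11 = -29 dBFS.
Make-up = target − compressed = -12.5 − (-29) = 16.5 dB.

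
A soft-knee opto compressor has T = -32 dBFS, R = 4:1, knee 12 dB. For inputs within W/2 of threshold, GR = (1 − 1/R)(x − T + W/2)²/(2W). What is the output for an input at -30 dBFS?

-32 dBFS

x − T + W/2 = -30 − (-32) + 6 = 8.
GR = (1 − 1/4) × 8² / 24 = 0.75 × 64 / 24 = 2 dB.
Output = -30 − 2 = -32 dBFS.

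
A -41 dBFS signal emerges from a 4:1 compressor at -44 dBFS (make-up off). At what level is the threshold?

-45 dBFS

Input is 4 dB above T (since output overshoot × R = input overshoot: (-44 − T)·4 = -41 − T gives T = -45 dBFS).
Check: -45 + (-41 − (-45))/4 = -45 + 1 = -44 dBFS. ✓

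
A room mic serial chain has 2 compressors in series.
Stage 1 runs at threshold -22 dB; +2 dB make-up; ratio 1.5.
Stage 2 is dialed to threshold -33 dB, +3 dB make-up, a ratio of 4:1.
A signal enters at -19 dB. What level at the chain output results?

Stage 1: overshoot 3 dB → 3/1.5 = 2 dB → -20 dB; +2 dB make-up → -18 dB.
Stage 2: 15 dB above -33 dB, reduced 4:1 to 3.75 dB above → -29.25 dB; +3 dB make-up → -26.25 dB.

-26.25 dB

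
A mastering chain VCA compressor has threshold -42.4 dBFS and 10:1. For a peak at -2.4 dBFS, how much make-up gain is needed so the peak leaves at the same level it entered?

36 dB

Without make-up, output = threshold + overshoot/10 = -42.4 + 4 = -38.4 dBFS.
Gap to target: 36 dB.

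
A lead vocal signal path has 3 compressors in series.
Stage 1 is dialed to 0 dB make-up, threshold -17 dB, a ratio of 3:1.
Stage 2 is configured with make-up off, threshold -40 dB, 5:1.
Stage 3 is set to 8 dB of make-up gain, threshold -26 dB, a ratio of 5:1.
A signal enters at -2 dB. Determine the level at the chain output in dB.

Stage 1: -2 dB is 15 dB over -17 dB; at 3:1 that becomes 5 dB over, giving -12 dB.
Stage 2: overshoot 28 dB → 28/5 = 5.6 dB → -34.4 dB.
Stage 3: below threshold (-34.4 ≤ -26); passes unchanged; make-up brings it to -26.4 dB.

-26.4 dB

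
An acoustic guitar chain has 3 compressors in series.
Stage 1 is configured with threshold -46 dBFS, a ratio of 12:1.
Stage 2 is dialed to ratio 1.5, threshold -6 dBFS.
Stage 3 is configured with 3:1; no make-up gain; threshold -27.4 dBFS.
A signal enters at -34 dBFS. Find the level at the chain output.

-45 dBFS

Stage 1: overshoot 12 dB → 12/12 = 1 dB → -45 dBFS.
Stage 2: -45 dBFS ≤ -6 dBFS, so stage 2 doesn't engage; output -45 dBFS.
Stage 3: -45 dBFS ≤ -27.4 dBFS, so stage 3 doesn't engage; output -45 dBFS.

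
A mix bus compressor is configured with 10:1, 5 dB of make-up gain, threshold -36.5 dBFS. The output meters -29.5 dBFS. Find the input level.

-16.5 dBFS

Remove make-up: -29.5 − 5 = -34.5 dBFS.
The compressed level sits -34.5 − (-36.5) = 2 dB over threshold.
Before 10:1 compression the overshoot was 2 × 10 = 20 dB, so input = -36.5 + 20 = -16.5 dBFS.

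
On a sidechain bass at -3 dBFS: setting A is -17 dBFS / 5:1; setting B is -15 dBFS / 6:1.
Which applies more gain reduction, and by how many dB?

A: GR = 14 − 14/5 = 11.2 dB.
B: GR = 12 − 12/6 = 10 dB.
A applies 1.2 dB more gain reduction.

A, by 1.2 dB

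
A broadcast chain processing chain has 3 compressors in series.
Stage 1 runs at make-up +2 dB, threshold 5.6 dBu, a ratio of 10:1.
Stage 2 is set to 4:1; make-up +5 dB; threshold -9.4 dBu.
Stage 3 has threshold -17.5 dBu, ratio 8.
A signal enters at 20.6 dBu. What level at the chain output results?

-15.284375 dBu

Stage 1: overshoot 15 dB → 15/10 = 1.5 dB → 7.1 dBu; +2 dB make-up → 9.1 dBu.
Stage 2: 18.5 dB above -9.4 dBu, reduced 4:1 to 4.625 dB above → -4.775 dBu; +5 dB make-up → 0.225 dBu.
Stage 3: 0.225 dBu is 17.725 dB over -17.5 dBu; at 8:1 that becomes 2.215625 dB over, giving -15.284375 dBu.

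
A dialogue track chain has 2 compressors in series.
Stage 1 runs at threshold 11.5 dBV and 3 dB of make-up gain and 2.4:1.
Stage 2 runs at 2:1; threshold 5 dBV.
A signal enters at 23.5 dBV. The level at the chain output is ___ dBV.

12.25 dBV

Stage 1: 23.5 dBV is 12 dB over 11.5 dBV; at 2.4:1 that becomes 5 dB over, giving 16.5 dBV; +3 dB make-up → 19.5 dBV.
Stage 2: 19.5 dBV is 14.5 dB over 5 dBV; at 2:1 that becomes 7.25 dB over, giving 12.25 dBV.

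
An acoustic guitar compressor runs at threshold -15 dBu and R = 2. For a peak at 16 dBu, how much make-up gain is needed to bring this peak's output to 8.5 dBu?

Overshoot 31 dB → 31/2 = 15.5 dB after compression, so the compressed level is -15 + 15.5 = 0.5 dBu.
Make-up = target − compressed = 8.5 − 0.5 = 8 dB.

8 dB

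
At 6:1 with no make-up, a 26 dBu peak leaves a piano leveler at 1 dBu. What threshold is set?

Let T be the threshold. Output overshoot = (input overshoot)/R, so 1 − T = (26 − T)/6.
6·(1 − T) = 26 − T → 5·T = 6 − 26 = -20.
T = -20/5 = -4 dBu.

-4 dBu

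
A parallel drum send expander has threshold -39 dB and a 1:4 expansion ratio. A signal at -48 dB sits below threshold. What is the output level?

-75 dB

Undershoot = (-39) − (-48) = 9 dB.
At 1:4, that expands to 36 dB under threshold.
Output = -39 − 36 = -75 dB.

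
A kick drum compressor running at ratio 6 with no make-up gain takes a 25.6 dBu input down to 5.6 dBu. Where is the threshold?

Let T be the threshold. Output overshoot = (input overshoot)/R, so 5.6 − T = (25.6 − T)/6.
6·(5.6 − T) = 25.6 − T → 5·T = 33.6 − 25.6 = 8.
T = 8/5 = 1.6 dBu.

1.6 dBu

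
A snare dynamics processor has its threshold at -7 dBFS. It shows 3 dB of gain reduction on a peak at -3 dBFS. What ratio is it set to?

4:1

Input overshoot = -3 − (-7) = 4 dB.
Output overshoot = 4 − 3 = 1 dB.
Ratio = input overshoot / output overshoot = 4 / 1 = 4.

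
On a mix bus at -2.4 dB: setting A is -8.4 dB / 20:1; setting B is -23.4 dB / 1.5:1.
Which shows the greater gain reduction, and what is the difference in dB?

B, by 1.3 dB

A: overshoot 6 dB → output overshoot 0.3 dB → GR 5.7 dB.
B: overshoot 21 dB → output overshoot 14 dB → GR 7 dB.
B applies 1.3 dB more gain reduction.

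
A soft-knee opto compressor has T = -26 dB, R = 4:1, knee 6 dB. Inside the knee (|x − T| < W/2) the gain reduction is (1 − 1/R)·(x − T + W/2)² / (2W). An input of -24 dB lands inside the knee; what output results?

-25.5625 dB

x − T + W/2 = -24 − (-26) + 3 = 5.
GR = (1 − 1/4) × 5² / 12 = 0.75 × 25 / 12 = 1.5625 dB.
Output = -24 − 1.5625 = -25.5625 dB.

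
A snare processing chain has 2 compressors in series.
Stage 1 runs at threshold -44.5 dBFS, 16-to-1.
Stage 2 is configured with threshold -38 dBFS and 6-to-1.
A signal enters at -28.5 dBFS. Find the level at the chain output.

Stage 1: 16 dB above -44.5 dBFS, reduced 16:1 to 1 dB above → -43.5 dBFS.
Stage 2: below threshold (-43.5 ≤ -38); passes unchanged; output -43.5 dBFS.

-43.5 dBFS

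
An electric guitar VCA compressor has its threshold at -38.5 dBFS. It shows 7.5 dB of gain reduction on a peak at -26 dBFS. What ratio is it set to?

2.5:1

Input overshoot = -26 − (-38.5) = 12.5 dB.
Output overshoot = 12.5 − 7.5 = 5 dB.
Ratio = input overshoot / output overshoot = 12.5 / 5 = 2.5.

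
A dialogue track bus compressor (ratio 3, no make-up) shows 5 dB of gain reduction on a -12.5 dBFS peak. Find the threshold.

-20 dBFS

Input is 7.5 dB above T (since output overshoot × R = input overshoot: (-17.5 − T)·3 = -12.5 − T gives T = -20 dBFS).
Check: -20 + (-12.5 − (-20))/3 = -20 + 2.5 = -17.5 dBFS. ✓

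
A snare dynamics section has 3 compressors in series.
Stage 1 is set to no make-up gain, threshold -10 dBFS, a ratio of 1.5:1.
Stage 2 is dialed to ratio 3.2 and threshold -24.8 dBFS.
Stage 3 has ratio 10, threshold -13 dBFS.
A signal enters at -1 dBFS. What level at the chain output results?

-18.3 dBFS

Stage 1: -1 dBFS is 9 dB over -10 dBFS; at 1.5:1 that becomes 6 dB over, giving -4 dBFS.
Stage 2: -4 dBFS is 20.8 dB over -24.8 dBFS; at 3.2:1 that becomes 6.5 dB over, giving -18.3 dBFS.
Stage 3: -18.3 dBFS is at or below the -13 dBFS threshold — no compression; output -18.3 dBFS.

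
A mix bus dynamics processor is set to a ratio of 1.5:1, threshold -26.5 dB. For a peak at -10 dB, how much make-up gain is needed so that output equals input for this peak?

Overshoot 16.5 dB → 16.5/1.5 = 11 dB after compression, so the compressed level is -26.5 + 11 = -15.5 dB.
Make-up = target − compressed = -10 − (-15.5) = 5.5 dB.

5.5 dB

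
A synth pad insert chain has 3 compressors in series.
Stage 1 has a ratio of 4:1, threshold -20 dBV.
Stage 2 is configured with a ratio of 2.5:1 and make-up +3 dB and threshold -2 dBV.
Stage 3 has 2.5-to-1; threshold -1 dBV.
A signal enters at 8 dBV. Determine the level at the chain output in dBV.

Stage 1: overshoot 28 dB → 28/4 = 7 dB → -13 dBV.
Stage 2: -13 dBV is at or below the -2 dBV threshold — no compression; make-up brings it to -10 dBV.
Stage 3: below threshold (-10 ≤ -1); passes unchanged; output -10 dBV.

-10 dBV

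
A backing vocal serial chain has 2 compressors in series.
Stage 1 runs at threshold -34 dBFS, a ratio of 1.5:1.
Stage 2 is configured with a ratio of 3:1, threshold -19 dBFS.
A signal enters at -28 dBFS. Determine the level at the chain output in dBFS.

Stage 1: 6 dB above -34 dBFS, reduced 1.5:1 to 4 dB above → -30 dBFS.
Stage 2: -30 dBFS ≤ -19 dBFS, so stage 2 doesn't engage; output -30 dBFS.

-30 dBFS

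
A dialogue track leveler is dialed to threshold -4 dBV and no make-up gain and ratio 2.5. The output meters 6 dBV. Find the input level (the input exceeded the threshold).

21 dBV

Post-compression overshoot = 6 − (-4) = 10 dB.
Undo the ratio: input overshoot = 10 × 2.5 = 25 dB, giving input = 21 dBV.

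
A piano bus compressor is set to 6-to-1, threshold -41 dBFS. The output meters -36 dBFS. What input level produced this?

-11 dBFS

Post-compression overshoot = -36 − (-41) = 5 dB.
Input overshoot = R × output overshoot = 30 dB → input = -41 + 30 = -11 dBFS.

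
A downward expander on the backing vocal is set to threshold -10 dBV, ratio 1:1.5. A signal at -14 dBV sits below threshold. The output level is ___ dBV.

Below threshold, a 1:1.5 expander applies gain = (1.5−1)×(T − x) of attenuation.
(1.5−1) × 4 = 2 dB, so output = -14 − 2 = -16 dBV.

-16 dBV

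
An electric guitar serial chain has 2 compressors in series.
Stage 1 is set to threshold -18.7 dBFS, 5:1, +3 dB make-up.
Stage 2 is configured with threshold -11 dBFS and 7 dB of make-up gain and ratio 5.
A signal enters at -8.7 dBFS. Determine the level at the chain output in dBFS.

-6.7 dBFS

Stage 1: -8.7 dBFS is 10 dB over -18.7 dBFS; at 5:1 that becomes 2 dB over, giving -16.7 dBFS; +3 dB make-up → -13.7 dBFS.
Stage 2: -13.7 dBFS ≤ -11 dBFS, so stage 2 doesn't engage; make-up brings it to -6.7 dBFS.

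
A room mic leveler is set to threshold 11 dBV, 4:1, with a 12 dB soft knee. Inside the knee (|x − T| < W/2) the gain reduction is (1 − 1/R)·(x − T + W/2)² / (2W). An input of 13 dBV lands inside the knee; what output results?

11 dBV

x − T + W/2 = 13 − 11 + 6 = 8.
GR = (1 − 1/4) × 8² / 24 = 0.75 × 64 / 24 = 2 dB.
Output = 13 − 2 = 11 dBV.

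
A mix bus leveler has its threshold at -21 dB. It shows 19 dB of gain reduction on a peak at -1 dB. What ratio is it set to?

20:1

Input overshoot = -1 − (-21) = 20 dB.
Output overshoot = 20 − 19 = 1 dB.
Ratio = input overshoot / output overshoot = 20 / 1 = 20.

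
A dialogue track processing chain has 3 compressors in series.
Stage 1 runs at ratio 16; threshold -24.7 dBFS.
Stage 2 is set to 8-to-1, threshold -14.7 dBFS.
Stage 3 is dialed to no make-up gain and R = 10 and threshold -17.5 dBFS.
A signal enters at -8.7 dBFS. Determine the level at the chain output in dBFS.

Stage 1: -8.7 dBFS is 16 dB over -24.7 dBFS; at 16:1 that becomes 1 dB over, giving -23.7 dBFS.
Stage 2: -23.7 dBFS is at or below the -14.7 dBFS threshold — no compression; output -23.7 dBFS.
Stage 3: -23.7 dBFS is at or below the -17.5 dBFS threshold — no compression; output -23.7 dBFS.

-23.7 dBFS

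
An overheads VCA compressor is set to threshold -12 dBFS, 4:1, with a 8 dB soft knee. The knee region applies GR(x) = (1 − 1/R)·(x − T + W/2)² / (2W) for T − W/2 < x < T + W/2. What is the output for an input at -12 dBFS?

-12.75 dBFS

x − T + W/2 = -12 − (-12) + 4 = 4.
GR = (1 − 1/4) × 4² / 16 = 0.75 × 16 / 16 = 0.75 dB.
Output = -12 − 0.75 = -12.75 dBFS.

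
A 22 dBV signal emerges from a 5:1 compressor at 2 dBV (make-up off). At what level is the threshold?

Let T be the threshold. Output overshoot = (input overshoot)/R, so 2 − T = (22 − T)/5.
5·(2 − T) = 22 − T → 4·T = 10 − 22 = -12.
T = -12/4 = -3 dBV.

-3 dBV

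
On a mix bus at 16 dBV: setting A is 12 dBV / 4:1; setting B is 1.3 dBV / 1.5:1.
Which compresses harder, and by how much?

A: overshoot 4 dB → output overshoot 1 dB → GR 3 dB.
B: overshoot 14.7 dB → output overshoot 9.8 dB → GR 4.9 dB.
B reduces 1.9 dB more.

B, by 1.9 dB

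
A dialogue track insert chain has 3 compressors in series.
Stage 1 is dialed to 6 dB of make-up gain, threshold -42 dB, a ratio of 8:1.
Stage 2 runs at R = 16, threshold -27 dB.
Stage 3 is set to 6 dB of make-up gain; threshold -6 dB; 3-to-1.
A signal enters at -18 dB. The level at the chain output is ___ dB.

-27 dB

Stage 1: overshoot 24 dB → 24/8 = 3 dB → -39 dB; +6 dB make-up → -33 dB.
Stage 2: -33 dB ≤ -27 dB, so stage 2 doesn't engage; output -33 dB.
Stage 3: below threshold (-33 ≤ -6); passes unchanged; make-up brings it to -27 dB.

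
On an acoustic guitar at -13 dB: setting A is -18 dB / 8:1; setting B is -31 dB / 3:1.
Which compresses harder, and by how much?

A: 5 dB over, compressed to 0.625 dB over, so 4.375 dB of GR.
B: 18 dB over, compressed to 6 dB over, so 12 dB of GR.
B reduces 7.625 dB more.

B, by 7.625 dB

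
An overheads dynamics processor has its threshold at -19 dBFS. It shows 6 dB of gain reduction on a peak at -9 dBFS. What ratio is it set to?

2.5:1

Input overshoot = -9 − (-19) = 10 dB.
Output overshoot = 10 − 6 = 4 dB.
Ratio = input overshoot / output overshoot = 10 / 4 = 2.5.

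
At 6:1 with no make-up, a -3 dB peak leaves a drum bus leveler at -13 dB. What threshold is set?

-15 dB

Input is 12 dB above T (since output overshoot × R = input overshoot: (-13 − T)·6 = -3 − T gives T = -15 dB).
Check: -15 + (-3 − (-15))/6 = -15 + 2 = -13 dB. ✓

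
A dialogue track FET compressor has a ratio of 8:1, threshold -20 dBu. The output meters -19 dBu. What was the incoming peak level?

That's 1 dB above the -20 dBu threshold.
Input overshoot = R × output overshoot = 8 dB → input = -20 + 8 = -12 dBu.

-12 dBu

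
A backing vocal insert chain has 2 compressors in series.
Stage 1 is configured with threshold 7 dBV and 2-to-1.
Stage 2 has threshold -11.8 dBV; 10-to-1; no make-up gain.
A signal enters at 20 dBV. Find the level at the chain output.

-9.27 dBV

Stage 1: 13 dB above 7 dBV, reduced 2:1 to 6.5 dB above → 13.5 dBV.
Stage 2: overshoot 25.3 dB → 25.3/10 = 2.53 dB → -9.27 dBV.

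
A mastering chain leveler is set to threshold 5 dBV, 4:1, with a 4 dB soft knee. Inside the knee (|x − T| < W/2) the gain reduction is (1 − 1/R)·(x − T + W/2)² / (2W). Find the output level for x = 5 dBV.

4.625 dBV

x − T + W/2 = 5 − 5 + 2 = 2.
GR = (1 − 1/4) × 2² / 8 = 0.75 × 4 / 8 = 0.375 dB.
Output = 5 − 0.375 = 4.625 dBV.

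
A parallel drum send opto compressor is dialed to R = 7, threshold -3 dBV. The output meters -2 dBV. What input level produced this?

4 dBV

Post-compression overshoot = -2 − (-3) = 1 dB.
Undo the ratio: input overshoot = 1 × 7 = 7 dB, giving input = 4 dBV.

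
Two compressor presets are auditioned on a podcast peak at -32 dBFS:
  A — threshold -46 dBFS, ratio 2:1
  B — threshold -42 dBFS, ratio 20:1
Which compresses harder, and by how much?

B, by 2.5 dB

A: GR = 14 − 14/2 = 7 dB.
B: GR = 10 − 10/20 = 9.5 dB.
B applies 2.5 dB more gain reduction.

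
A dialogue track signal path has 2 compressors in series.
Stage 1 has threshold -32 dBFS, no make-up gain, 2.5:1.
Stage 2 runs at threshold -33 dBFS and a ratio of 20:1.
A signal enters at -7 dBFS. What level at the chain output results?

-32.45 dBFS

Stage 1: 25 dB above -32 dBFS, reduced 2.5:1 to 10 dB above → -22 dBFS.
Stage 2: -22 dBFS is 11 dB over -33 dBFS; at 20:1 that becomes 0.55 dB over, giving -32.45 dBFS.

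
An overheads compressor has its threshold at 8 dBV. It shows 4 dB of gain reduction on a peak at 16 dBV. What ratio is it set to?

2:1

Input overshoot = 16 − 8 = 8 dB.
Output overshoot = 8 − 4 = 4 dB.
Ratio = input overshoot / output overshoot = 8 / 4 = 2.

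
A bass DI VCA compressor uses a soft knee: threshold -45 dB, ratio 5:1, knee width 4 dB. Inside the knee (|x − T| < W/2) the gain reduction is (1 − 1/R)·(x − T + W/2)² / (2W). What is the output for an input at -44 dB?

-44.9 dB

x − T + W/2 = -44 − (-45) + 2 = 3.
GR = (1 − 1/5) × 3² / 8 = 0.8 × 9 / 8 = 0.9 dB.
Output = -44 − 0.9 = -44.9 dB.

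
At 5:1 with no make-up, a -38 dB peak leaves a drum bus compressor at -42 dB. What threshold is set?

-43 dB

Gain reduction = -38 − (-42) = 4 dB; output overshoot = GR / (R − 1) = 4 / 4 = 1 dB.
Threshold = output − output overshoot = -42 − 1 = -43 dB.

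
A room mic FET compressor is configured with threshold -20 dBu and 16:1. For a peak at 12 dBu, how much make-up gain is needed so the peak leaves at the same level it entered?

The peak compresses to -20 + 32/16 = -18 dBu.
To reach 12 dBu requires 12 − (-18) = 30 dB of make-up.

30 dB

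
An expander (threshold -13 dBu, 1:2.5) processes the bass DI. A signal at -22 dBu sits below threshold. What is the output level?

The input is 9 dB below the -13 dBu threshold.
A 1:2.5 expander multiplies undershoot by 2.5: 9 × 2.5 = 22.5 dB below threshold.
Output = -13 − 22.5 = -35.5 dBu.

-35.5 dBu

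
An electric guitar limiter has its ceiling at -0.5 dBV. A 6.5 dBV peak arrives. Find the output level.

A brickwall limiter is an ∞:1 compressor: any input above the ceiling is clamped to -0.5 dBV.

-0.5 dBV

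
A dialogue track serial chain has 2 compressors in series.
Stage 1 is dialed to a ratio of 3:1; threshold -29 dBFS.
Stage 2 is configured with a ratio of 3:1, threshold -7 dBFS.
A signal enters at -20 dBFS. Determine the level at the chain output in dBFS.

Stage 1: 9 dB above -29 dBFS, reduced 3:1 to 3 dB above → -26 dBFS.
Stage 2: -26 dBFS ≤ -7 dBFS, so stage 2 doesn't engage; output -26 dBFS.

-26 dBFS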